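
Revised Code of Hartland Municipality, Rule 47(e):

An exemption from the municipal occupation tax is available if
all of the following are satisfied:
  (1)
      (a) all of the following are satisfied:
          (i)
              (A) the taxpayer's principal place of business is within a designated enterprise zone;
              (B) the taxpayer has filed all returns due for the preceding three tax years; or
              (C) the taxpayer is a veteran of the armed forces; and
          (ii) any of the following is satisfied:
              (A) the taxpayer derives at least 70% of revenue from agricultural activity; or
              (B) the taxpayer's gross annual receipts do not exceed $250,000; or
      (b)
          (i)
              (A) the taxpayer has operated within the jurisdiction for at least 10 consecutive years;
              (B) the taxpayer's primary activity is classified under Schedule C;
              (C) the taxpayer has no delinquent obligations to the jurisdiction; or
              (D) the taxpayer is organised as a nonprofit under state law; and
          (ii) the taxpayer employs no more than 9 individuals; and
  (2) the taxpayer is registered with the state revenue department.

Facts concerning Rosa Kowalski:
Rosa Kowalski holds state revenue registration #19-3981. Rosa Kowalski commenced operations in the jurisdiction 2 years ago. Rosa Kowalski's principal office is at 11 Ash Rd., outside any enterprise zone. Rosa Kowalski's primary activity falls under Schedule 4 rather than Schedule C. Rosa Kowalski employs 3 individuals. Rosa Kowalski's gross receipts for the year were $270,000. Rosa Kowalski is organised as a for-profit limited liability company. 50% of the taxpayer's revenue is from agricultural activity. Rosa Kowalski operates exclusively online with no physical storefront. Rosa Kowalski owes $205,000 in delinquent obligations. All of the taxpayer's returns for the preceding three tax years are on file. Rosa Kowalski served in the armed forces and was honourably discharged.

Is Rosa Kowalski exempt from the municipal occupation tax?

No — not exempt.

(A) in enterprise zone — not met.
(B) returns current — holds.
(C) veteran — met.
(i) = F OR T OR T = true.
(A) ≥70% agricultural — not satisfied.
(B) receipts ≤ $250,000 — not satisfied.
(ii) = F OR F = false.
(a) = T AND F = false.
(A) ≥ 10 yrs in jurisdiction — not met.
(B) Schedule C activity — fails.
(C) no delinquency — not met.
(D) nonprofit — fails.
(i) = F OR F OR F OR F = false.
(ii) ≤ 9 employees — holds.
So (b) is not satisfied (F AND T).
So (1) is not satisfied (F OR F).
(2) state-registered — met.
Overall = F AND T = false.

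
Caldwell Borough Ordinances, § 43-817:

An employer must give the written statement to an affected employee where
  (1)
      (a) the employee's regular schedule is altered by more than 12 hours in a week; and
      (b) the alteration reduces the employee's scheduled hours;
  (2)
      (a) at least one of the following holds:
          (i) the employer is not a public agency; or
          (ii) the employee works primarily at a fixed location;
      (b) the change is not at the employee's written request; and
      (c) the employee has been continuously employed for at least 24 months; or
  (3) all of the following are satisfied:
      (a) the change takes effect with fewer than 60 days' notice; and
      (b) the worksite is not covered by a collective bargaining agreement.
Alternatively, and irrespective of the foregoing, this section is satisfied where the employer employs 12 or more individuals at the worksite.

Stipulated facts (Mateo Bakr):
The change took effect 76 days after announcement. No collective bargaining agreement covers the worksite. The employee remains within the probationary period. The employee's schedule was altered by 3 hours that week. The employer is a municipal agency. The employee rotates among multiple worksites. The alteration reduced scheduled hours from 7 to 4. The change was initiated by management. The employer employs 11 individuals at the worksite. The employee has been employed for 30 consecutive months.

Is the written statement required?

(a) schedule shift > 12h — fails.
(b) hours reduced — met.
So (1) is not satisfied (F AND T).
(i) not (public agency) — fails.
(ii) fixed location — not satisfied.
So (a) is not satisfied (F OR F).
(b) not employee-requested — satisfied.
(c) tenure ≥ 24 mo. — holds.
(2) = F AND T AND T = false.
(a) < 60 days' notice — fails.
(b) no CBA — met.
So (3) is not satisfied (F AND T).
Overall: F OR F OR F → false.
Exception (≥ 12 at site) — not satisfied.
Result: main false OR exception false → false.

No — not required.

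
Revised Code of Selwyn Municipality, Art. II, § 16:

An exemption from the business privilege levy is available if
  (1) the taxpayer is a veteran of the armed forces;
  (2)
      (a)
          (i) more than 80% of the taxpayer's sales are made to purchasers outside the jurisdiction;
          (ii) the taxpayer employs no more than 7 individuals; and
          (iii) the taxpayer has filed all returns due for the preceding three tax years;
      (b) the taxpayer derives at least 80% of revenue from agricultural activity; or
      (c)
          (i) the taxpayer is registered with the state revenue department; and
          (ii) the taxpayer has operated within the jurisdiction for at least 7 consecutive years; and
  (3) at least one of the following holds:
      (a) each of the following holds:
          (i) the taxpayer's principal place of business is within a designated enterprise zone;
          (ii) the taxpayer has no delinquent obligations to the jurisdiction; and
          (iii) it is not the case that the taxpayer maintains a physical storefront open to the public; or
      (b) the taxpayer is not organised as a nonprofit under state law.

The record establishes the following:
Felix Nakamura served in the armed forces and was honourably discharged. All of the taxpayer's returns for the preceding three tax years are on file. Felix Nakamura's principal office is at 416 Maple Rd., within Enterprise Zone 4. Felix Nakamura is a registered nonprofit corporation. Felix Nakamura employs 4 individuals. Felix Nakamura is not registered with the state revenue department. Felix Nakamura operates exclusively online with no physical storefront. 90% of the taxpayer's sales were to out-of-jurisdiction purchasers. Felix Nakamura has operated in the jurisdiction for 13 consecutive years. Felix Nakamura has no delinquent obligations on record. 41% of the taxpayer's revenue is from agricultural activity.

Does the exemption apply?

Yes — exempt.

(1) veteran — satisfied.
(i) >80% out-of-jur. sales — met.
(ii) ≤ 7 employees — satisfied.
(iii) returns current — holds.
So (a) is satisfied (T AND T AND T).
(b) ≥80% agricultural — fails.
(i) state-registered — not satisfied.
(ii) ≥ 7 yrs in jurisdiction — holds.
(c): F AND T → false.
(2) = T OR F OR F = true.
(i) in enterprise zone — met.
(ii) no delinquency — met.
(iii) not (has storefront) — met.
So (a) is satisfied (T AND T AND T).
(b) not (nonprofit) — fails.
So (3) is satisfied (T OR F).
Overall = T AND T AND T = true.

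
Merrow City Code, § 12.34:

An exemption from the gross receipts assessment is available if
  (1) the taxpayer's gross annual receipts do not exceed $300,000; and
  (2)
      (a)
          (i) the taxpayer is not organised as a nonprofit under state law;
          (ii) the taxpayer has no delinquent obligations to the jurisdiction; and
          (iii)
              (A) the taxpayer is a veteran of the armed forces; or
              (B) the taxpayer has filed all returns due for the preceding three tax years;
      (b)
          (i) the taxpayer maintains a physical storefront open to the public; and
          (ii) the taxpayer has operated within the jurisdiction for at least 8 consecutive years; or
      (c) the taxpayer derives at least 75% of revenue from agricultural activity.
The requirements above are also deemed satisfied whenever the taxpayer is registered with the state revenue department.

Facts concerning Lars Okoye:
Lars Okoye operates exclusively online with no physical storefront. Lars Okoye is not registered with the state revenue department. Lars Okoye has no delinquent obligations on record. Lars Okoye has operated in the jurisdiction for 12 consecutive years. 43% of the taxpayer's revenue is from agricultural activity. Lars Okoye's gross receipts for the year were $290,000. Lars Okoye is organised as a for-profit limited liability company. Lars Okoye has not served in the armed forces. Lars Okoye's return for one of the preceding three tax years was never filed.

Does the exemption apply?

(1) receipts ≤ $300,000 — satisfied.
(i) not (nonprofit) — holds.
(ii) no delinquency — satisfied.
(A) veteran — fails.
(B) returns current — not satisfied.
(iii) = F OR F = false.
So (a) is not satisfied (T AND T AND F).
(i) has storefront — fails.
(ii) ≥ 8 yrs in jurisdiction — satisfied.
(b): F AND T → false.
(c) ≥75% agricultural — not met.
So (2) is not satisfied (F OR F OR F).
So Overall is not satisfied (T AND F).
Exception (state-registered) — not satisfied.
Result: main false OR exception false → false.

No — not exempt.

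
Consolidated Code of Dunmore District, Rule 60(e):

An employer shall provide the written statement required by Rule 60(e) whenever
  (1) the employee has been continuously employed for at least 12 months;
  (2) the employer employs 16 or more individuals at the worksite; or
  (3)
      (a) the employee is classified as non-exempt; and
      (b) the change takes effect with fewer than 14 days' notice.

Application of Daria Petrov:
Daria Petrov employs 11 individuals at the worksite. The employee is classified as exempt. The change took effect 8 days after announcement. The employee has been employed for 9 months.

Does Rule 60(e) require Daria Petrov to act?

No — not required.

(1) tenure ≥ 12 mo. — not satisfied.
(2) ≥ 16 at site — not satisfied.
(a) non-exempt — not satisfied.
(b) < 14 days' notice — holds.
(3): F AND T → false.
Overall: F OR F OR F → false.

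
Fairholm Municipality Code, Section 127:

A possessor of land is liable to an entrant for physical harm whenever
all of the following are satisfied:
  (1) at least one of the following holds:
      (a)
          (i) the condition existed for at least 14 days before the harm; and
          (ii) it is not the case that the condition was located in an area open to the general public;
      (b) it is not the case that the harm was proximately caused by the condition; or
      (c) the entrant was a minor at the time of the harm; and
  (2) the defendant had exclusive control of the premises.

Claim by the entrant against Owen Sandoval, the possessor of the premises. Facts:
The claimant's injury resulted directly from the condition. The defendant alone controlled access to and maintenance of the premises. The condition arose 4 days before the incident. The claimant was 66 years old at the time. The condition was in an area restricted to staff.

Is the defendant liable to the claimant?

(i) condition ≥14 days old — not met.
(ii) not (public area) — met.
So (a) is not satisfied (F AND T).
(b) not (proximate cause) — not satisfied.
(c) entrant a minor — not met.
(1) = F OR F OR F = false.
(2) exclusive control — met.
Overall: F AND T → false.

No — not liable.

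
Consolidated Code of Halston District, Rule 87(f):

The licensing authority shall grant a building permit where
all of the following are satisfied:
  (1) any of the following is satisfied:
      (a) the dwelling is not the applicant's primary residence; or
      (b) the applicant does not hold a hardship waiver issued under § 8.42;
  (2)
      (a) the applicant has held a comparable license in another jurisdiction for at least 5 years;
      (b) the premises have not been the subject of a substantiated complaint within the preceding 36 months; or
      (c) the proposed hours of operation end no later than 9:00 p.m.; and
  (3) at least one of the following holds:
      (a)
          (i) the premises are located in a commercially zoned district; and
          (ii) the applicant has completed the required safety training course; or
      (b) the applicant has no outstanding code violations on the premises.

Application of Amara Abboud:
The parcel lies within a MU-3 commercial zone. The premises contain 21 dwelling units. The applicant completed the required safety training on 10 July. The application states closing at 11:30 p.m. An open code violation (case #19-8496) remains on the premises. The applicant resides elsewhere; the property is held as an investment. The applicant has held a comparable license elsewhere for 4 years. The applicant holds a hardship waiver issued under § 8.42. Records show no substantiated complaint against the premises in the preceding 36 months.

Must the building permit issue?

(a) not (primary residence) — met.
(b) not (hardship waiver) — not met.
(1): T OR F → true.
(a) prior license ≥ 5 yr — fails.
(b) no complaint in 36 mo. — met.
(c) closes by 9 p.m. — fails.
So (2) is satisfied (F OR T OR F).
(i) commercially zoned — met.
(ii) safety training — holds.
So (a) is satisfied (T AND T).
(b) no code violations — not met.
So (3) is satisfied (T OR F).
So Overall is satisfied (T AND T AND T).

Yes — granted.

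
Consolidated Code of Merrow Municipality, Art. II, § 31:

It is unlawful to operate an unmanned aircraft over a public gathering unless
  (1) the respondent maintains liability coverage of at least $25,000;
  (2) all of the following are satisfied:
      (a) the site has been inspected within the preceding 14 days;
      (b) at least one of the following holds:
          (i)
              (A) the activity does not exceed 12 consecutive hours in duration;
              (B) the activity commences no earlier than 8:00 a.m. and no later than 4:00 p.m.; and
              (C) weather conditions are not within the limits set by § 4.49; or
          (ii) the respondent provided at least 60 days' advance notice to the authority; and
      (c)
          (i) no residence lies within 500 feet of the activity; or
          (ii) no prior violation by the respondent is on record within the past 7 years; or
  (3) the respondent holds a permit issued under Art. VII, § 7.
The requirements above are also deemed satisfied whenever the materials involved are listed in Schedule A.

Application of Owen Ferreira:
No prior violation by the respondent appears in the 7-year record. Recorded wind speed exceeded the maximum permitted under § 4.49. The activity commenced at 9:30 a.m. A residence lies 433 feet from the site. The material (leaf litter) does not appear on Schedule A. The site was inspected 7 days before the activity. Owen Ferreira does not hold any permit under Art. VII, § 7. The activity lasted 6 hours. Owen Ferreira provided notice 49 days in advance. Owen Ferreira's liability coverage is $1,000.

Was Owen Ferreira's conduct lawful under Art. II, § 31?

Yes — lawful.

(1) coverage ≥ $25,000 — fails.
(a) site inspected — satisfied.
(A) ≤ 12 hrs duration — satisfied.
(B) start within hours — met.
(C) not (weather ok) — satisfied.
(i): T AND T AND T → true.
(ii) ≥60 days' notice — not satisfied.
(b) = T OR F = true.
(i) no residence in 500 ft — not met.
(ii) no prior violation — holds.
(c) = F OR T = true.
(2): T AND T AND T → true.
(3) holds permit — fails.
Overall = F OR T OR F = true.
Exception (Schedule A material) — not satisfied.
Result: main true OR exception false → true.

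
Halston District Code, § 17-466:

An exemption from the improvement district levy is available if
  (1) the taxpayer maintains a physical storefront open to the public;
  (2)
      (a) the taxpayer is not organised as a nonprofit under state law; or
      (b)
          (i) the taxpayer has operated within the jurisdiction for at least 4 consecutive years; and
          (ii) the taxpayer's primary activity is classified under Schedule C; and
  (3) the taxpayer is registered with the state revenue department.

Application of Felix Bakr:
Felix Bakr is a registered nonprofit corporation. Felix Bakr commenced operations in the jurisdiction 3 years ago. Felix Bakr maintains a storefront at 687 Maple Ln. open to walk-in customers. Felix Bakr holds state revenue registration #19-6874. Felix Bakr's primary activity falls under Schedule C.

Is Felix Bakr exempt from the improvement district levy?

No — not exempt.

(1) has storefront — satisfied.
(a) not (nonprofit) — not met.
(i) ≥ 4 yrs in jurisdiction — fails.
(ii) Schedule C activity — satisfied.
(b): F AND T → false.
(2) = F OR F = false.
(3) state-registered — met.
Overall = T AND F AND T = false.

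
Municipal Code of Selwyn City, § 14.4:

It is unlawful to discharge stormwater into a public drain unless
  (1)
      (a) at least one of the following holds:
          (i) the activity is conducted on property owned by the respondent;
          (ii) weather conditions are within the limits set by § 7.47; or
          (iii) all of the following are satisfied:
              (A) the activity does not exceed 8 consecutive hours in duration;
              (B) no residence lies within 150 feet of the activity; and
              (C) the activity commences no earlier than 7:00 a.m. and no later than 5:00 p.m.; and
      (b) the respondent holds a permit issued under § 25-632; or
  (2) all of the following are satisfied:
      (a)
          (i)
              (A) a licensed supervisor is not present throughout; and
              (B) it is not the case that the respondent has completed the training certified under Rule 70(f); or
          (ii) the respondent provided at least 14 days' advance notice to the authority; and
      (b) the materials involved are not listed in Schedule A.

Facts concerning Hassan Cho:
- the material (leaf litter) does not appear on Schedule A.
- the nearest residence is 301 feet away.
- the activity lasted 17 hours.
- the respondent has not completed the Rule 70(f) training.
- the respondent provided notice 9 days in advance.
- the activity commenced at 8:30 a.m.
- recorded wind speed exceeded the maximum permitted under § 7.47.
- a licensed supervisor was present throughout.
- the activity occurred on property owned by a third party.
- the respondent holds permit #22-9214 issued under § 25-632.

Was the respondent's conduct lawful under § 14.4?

No — unlawful.

(i) own property — not satisfied.
(ii) weather ok — not satisfied.
(A) ≤ 8 hrs duration — not satisfied.
(B) no residence in 150 ft — met.
(C) start within hours — met.
So (iii) is not satisfied (F AND T AND T).
So (a) is not satisfied (F OR F OR F).
(b) holds permit — satisfied.
(1) = F AND T = false.
(A) not (supervisor present) — not met.
(B) not (training certified) — satisfied.
So (i) is not satisfied (F AND T).
(ii) ≥14 days' notice — fails.
(a): F OR F → false.
(b) not (Schedule A material) — met.
(2) = F AND T = false.
Overall: F OR F → false.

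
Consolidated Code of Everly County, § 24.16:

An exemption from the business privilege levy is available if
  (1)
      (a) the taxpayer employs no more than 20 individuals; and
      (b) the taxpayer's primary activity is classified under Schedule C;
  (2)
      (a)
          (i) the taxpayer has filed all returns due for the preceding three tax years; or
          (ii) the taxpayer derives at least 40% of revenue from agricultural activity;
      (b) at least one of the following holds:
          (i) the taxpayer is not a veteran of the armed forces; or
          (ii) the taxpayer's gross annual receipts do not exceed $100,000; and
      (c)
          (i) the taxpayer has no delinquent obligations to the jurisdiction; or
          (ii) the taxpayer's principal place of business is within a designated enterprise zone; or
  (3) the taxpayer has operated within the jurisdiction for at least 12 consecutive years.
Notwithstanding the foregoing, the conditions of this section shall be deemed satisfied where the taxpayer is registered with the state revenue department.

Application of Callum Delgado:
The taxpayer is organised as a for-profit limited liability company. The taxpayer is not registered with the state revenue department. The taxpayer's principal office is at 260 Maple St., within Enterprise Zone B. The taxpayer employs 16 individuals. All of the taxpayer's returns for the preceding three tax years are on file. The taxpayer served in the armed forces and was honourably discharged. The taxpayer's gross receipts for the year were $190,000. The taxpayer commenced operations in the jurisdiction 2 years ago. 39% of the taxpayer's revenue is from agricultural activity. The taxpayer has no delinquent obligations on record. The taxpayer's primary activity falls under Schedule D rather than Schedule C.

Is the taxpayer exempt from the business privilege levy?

(a) ≤ 20 employees — holds.
(b) Schedule C activity — not met.
(1): T AND F → false.
(i) returns current — holds.
(ii) ≥40% agricultural — not met.
So (a) is satisfied (T OR F).
(i) not (veteran) — fails.
(ii) receipts ≤ $100,000 — not satisfied.
(b) = F OR F = false.
(i) no delinquency — met.
(ii) in enterprise zone — met.
So (c) is satisfied (T OR T).
(2) = T AND F AND T = false.
(3) ≥ 12 yrs in jurisdiction — not met.
So Overall is not satisfied (F OR F OR F).
Exception (state-registered) — not satisfied.
Result: main false OR exception false → false.

No — not exempt.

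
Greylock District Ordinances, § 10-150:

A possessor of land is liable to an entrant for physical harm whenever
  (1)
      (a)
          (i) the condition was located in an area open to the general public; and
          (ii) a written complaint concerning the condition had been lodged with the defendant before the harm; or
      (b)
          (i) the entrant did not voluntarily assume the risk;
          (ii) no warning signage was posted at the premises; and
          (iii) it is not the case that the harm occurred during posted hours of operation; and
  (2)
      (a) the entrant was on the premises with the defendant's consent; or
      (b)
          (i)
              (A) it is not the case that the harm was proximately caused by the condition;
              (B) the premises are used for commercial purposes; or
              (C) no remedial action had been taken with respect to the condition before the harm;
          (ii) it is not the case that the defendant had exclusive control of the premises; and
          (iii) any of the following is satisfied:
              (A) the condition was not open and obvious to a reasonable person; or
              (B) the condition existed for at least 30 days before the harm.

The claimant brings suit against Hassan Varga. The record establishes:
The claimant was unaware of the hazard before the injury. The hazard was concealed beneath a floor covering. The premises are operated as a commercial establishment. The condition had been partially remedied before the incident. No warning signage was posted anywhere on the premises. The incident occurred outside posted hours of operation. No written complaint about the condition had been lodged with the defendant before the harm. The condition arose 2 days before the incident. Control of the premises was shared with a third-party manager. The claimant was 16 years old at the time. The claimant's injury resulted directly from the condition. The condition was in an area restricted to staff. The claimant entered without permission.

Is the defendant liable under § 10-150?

Yes — liable.

(i) public area — not satisfied.
(ii) complaint lodged — not met.
So (a) is not satisfied (F AND F).
(i) no assumed risk — holds.
(ii) no signage posted — holds.
(iii) not (during posted hours) — satisfied.
(b): T AND T AND T → true.
(1) = F OR T = true.
(a) consent to enter — not met.
(A) not (proximate cause) — fails.
(B) commercial use — satisfied.
(C) no remedial action — not met.
So (i) is satisfied (F OR T OR F).
(ii) not (exclusive control) — holds.
(A) not open/obvious — holds.
(B) condition ≥30 days old — not met.
So (iii) is satisfied (T OR F).
So (b) is satisfied (T AND T AND T).
So (2) is satisfied (F OR T).
So Overall is satisfied (T AND T).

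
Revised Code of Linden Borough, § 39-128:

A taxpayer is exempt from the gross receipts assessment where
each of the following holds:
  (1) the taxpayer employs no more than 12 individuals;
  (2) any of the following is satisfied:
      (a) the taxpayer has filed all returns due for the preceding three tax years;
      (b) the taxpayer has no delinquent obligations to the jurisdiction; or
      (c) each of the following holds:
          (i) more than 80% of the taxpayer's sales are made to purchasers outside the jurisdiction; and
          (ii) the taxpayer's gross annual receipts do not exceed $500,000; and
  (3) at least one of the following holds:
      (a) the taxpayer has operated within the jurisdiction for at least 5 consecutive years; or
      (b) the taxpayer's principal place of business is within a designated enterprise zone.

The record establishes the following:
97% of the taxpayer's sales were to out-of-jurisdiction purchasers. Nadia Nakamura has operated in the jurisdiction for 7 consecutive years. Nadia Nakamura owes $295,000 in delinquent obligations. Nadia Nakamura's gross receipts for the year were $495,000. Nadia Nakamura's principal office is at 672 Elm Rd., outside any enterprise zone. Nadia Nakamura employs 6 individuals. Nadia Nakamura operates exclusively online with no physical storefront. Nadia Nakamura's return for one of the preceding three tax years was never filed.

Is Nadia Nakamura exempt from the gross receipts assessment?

Yes — exempt.

(1) ≤ 12 employees — holds.
(a) returns current — not satisfied.
(b) no delinquency — not satisfied.
(i) >80% out-of-jur. sales — holds.
(ii) receipts ≤ $500,000 — met.
(c): T AND T → true.
(2): F OR F OR T → true.
(a) ≥ 5 yrs in jurisdiction — met.
(b) in enterprise zone — fails.
So (3) is satisfied (T OR F).
Overall: T AND T AND T → true.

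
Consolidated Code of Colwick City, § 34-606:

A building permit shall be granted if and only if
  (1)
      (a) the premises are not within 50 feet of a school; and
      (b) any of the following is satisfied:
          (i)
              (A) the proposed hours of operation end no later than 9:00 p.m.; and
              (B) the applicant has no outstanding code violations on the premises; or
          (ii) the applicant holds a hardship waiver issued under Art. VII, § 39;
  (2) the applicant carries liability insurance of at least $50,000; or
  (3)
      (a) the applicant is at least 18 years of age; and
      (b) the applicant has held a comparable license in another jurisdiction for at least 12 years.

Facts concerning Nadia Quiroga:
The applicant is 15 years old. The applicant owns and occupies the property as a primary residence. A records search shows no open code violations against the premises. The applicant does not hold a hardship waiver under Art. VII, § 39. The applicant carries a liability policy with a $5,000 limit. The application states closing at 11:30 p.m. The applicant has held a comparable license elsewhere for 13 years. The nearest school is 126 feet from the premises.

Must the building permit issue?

(a) ≥50 ft from school — holds.
(A) closes by 9 p.m. — fails.
(B) no code violations — holds.
So (i) is not satisfied (F AND T).
(ii) hardship waiver — not satisfied.
(b) = F OR F = false.
So (1) is not satisfied (T AND F).
(2) insurance ≥ $50,000 — fails.
(a) age ≥ 18 — not met.
(b) prior license ≥ 12 yr — met.
So (3) is not satisfied (F AND T).
So Overall is not satisfied (F OR F OR F).

No — denied.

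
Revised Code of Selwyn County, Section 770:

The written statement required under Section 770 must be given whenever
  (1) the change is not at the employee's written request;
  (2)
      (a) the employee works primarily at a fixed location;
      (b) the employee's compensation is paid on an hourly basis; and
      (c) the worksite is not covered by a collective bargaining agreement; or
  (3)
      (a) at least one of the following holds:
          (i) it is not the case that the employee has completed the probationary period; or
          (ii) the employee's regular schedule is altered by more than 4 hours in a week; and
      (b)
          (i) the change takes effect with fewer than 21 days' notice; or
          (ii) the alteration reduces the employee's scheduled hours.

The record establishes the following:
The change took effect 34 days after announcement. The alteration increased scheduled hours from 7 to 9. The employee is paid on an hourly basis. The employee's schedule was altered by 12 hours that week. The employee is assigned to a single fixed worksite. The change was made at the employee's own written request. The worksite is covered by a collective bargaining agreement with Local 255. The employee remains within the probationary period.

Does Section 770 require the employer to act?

No — not required.

(1) not employee-requested — not satisfied.
(a) fixed location — satisfied.
(b) hourly-paid — satisfied.
(c) no CBA — not met.
(2): T AND T AND F → false.
(i) not (past probation) — satisfied.
(ii) schedule shift > 4h — holds.
So (a) is satisfied (T OR T).
(i) < 21 days' notice — not satisfied.
(ii) hours reduced — not met.
So (b) is not satisfied (F OR F).
(3) = T AND F = false.
Overall = F OR F OR F = false.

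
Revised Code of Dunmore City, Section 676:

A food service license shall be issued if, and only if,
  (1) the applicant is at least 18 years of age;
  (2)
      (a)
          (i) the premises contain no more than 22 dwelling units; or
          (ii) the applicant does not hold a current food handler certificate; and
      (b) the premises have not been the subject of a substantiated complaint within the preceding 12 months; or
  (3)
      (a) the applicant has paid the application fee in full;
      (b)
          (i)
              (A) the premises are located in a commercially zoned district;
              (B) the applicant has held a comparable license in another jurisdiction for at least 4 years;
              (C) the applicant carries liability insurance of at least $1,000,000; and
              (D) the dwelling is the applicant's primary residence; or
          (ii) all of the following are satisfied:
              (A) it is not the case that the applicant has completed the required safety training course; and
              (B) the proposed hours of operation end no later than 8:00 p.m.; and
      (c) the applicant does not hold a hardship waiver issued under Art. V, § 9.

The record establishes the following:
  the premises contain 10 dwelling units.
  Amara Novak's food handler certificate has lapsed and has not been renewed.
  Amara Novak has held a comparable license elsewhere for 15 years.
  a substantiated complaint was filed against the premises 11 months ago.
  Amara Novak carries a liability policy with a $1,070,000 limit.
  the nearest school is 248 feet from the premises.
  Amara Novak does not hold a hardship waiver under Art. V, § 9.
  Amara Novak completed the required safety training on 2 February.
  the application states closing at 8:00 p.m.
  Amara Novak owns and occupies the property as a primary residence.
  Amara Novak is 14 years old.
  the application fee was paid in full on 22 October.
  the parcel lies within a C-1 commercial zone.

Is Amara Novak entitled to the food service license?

Yes — granted.

(1) age ≥ 18 — not met.
(i) ≤ 22 units — met.
(ii) not (food handler cert.) — satisfied.
So (a) is satisfied (T OR T).
(b) no complaint in 12 mo. — not satisfied.
(2) = T AND F = false.
(a) fee paid — met.
(A) commercially zoned — satisfied.
(B) prior license ≥ 4 yr — holds.
(C) insurance ≥ $1,000,000 — met.
(D) primary residence — holds.
(i): T AND T AND T AND T → true.
(A) not (safety training) — not satisfied.
(B) closes by 8 p.m. — holds.
So (ii) is not satisfied (F AND T).
(b) = T OR F = true.
(c) not (hardship waiver) — met.
(3): T AND T AND T → true.
Overall = F OR F OR T = true.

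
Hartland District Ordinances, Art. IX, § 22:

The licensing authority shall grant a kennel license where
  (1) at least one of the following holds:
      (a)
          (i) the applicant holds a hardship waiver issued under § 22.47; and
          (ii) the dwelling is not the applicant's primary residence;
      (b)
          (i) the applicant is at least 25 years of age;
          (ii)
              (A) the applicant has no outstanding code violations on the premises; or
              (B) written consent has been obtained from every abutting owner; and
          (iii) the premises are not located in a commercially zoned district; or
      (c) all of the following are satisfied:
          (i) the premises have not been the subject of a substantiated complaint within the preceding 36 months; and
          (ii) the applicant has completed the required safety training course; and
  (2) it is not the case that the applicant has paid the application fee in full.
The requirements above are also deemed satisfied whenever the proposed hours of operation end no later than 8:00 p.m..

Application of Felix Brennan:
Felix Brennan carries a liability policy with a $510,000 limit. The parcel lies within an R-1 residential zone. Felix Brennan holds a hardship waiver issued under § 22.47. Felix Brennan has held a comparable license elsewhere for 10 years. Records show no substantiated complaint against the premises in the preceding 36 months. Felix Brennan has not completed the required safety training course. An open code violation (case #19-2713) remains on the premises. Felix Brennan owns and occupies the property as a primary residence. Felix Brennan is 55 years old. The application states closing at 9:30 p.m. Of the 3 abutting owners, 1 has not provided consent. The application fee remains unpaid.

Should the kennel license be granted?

(i) hardship waiver — holds.
(ii) not (primary residence) — not met.
So (a) is not satisfied (T AND F).
(i) age ≥ 25 — met.
(A) no code violations — fails.
(B) all abutters consent — not satisfied.
(ii): F OR F → false.
(iii) not (commercially zoned) — holds.
(b) = T AND F AND T = false.
(i) no complaint in 36 mo. — holds.
(ii) safety training — fails.
So (c) is not satisfied (T AND F).
So (1) is not satisfied (F OR F OR F).
(2) not (fee paid) — holds.
Overall: F AND T → false.
Exception (closes by 8 p.m.) — not satisfied.
Result: main false OR exception false → false.

No — denied.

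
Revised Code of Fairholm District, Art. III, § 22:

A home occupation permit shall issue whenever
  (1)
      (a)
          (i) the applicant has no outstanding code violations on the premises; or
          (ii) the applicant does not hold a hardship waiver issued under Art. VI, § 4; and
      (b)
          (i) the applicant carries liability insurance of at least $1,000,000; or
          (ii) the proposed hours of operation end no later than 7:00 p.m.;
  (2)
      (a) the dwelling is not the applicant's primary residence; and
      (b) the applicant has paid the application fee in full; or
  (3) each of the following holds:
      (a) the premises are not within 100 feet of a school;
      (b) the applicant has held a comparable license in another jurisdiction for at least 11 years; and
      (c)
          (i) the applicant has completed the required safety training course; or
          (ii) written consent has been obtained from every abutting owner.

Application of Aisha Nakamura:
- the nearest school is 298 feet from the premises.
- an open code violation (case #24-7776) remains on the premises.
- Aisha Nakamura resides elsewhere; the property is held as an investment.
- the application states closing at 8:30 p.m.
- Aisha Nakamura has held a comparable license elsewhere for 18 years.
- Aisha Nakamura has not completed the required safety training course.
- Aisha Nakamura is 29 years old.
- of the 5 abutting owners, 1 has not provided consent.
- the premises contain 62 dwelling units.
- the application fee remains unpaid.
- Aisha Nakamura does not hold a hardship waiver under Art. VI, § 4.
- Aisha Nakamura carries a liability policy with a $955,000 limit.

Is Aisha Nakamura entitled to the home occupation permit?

No — denied.

(i) no code violations — not met.
(ii) not (hardship waiver) — satisfied.
So (a) is satisfied (F OR T).
(i) insurance ≥ $1,000,000 — not met.
(ii) closes by 7 p.m. — not satisfied.
So (b) is not satisfied (F OR F).
So (1) is not satisfied (T AND F).
(a) not (primary residence) — satisfied.
(b) fee paid — not met.
(2) = T AND F = false.
(a) ≥100 ft from school — met.
(b) prior license ≥ 11 yr — satisfied.
(i) safety training — not met.
(ii) all abutters consent — not satisfied.
So (c) is not satisfied (F OR F).
(3) = T AND T AND F = false.
Overall = F OR F OR F = false.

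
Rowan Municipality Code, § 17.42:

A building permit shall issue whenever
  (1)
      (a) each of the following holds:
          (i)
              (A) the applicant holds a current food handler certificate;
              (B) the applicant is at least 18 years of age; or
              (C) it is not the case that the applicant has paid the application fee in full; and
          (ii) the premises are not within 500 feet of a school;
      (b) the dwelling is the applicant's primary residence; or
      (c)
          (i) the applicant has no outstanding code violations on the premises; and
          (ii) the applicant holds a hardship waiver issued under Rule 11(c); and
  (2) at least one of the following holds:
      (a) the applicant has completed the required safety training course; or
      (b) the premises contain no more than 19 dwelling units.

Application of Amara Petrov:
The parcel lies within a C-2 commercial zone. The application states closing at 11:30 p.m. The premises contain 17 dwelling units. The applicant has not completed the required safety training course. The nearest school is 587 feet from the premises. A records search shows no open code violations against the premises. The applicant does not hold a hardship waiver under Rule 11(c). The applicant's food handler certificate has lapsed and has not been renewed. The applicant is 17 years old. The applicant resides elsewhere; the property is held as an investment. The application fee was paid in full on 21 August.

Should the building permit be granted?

(A) food handler cert. — not satisfied.
(B) age ≥ 18 — fails.
(C) not (fee paid) — fails.
(i) = F OR F OR F = false.
(ii) ≥500 ft from school — met.
(a) = F AND T = false.
(b) primary residence — not satisfied.
(i) no code violations — met.
(ii) hardship waiver — not met.
(c) = T AND F = false.
(1) = F OR F OR F = false.
(a) safety training — fails.
(b) ≤ 19 units — met.
(2) = F OR T = true.
Overall: F AND T → false.

No — denied.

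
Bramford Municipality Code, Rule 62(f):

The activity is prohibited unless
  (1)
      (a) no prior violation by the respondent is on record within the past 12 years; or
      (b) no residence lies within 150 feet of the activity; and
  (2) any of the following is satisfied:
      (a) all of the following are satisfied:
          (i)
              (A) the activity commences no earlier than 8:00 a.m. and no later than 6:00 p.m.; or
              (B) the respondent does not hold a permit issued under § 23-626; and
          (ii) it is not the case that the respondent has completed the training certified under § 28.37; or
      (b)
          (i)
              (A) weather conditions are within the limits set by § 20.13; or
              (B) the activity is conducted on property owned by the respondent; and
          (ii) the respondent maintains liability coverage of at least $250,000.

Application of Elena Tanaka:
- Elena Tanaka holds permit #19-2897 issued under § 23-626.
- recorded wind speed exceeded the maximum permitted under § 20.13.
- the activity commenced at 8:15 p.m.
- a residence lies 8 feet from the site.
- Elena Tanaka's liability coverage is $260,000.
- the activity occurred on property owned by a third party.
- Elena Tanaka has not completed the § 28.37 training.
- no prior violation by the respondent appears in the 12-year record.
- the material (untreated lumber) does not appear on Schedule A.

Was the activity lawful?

No — unlawful.

(a) no prior violation — met.
(b) no residence in 150 ft — not met.
(1): T OR F → true.
(A) start within hours — fails.
(B) not (holds permit) — not satisfied.
(i): F OR F → false.
(ii) not (training certified) — met.
(a) = F AND T = false.
(A) weather ok — fails.
(B) own property — fails.
So (i) is not satisfied (F OR F).
(ii) coverage ≥ $250,000 — holds.
(b) = F AND T = false.
(2): F OR F → false.
Overall = T AND F = false.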